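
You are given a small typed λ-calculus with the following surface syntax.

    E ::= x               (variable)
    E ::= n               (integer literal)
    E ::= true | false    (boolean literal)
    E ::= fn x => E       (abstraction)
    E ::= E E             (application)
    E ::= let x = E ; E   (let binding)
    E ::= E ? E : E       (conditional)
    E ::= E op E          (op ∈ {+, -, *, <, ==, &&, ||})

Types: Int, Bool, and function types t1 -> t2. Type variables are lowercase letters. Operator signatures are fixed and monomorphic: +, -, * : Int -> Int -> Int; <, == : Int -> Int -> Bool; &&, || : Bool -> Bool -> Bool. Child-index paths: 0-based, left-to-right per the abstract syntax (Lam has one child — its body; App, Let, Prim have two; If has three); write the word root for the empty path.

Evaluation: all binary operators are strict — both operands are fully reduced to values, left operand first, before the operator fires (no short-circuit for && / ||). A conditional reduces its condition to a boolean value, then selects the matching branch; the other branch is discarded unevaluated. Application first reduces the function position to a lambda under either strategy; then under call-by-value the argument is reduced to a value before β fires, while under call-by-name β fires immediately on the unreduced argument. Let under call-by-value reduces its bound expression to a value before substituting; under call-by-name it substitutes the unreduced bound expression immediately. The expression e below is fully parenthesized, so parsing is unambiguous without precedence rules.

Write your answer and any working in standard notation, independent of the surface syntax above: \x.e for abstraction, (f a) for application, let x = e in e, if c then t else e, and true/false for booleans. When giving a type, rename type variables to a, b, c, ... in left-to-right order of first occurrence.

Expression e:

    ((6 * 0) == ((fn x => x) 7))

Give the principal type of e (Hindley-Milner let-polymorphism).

Derivation:
  unify Int ~ Int
  unify Int ~ Int
  unify Int ~ Int
x : a
\x._ : a -> a
  unify a -> a ~ Int -> b
  unify a ~ Int
  unify Int ~ b
_ _ : Int
  unify Int ~ Int

Answer: Bool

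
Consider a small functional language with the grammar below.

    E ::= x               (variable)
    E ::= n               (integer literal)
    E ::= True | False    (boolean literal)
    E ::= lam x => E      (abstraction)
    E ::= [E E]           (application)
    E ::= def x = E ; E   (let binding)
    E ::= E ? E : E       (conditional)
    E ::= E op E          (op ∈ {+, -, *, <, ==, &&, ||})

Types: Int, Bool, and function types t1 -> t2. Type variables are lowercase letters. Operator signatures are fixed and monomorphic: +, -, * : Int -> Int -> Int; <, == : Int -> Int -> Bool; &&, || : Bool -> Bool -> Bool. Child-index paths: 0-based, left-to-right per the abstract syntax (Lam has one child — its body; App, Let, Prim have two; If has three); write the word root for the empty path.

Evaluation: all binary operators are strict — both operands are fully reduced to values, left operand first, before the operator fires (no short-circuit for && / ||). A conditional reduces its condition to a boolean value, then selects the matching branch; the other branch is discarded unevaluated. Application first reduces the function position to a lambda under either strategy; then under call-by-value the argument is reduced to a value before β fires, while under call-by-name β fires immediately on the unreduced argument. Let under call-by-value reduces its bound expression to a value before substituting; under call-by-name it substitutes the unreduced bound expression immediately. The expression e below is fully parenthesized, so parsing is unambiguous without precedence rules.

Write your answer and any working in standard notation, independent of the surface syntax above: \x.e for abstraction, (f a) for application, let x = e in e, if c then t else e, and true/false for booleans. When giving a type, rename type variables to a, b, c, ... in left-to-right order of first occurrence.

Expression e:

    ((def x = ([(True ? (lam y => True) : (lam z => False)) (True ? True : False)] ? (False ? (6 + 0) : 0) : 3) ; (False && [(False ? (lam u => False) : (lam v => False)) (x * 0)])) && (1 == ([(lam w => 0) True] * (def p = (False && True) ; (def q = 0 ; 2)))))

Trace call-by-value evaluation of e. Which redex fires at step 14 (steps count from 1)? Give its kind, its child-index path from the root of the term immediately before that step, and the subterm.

Derivation:
step 0: ((let x = (if ((if true then (\y.true) else (\z.false)) (if true then true else false)) then (if false then (6 + 0) else 0) else 3) in (false && ((if false then (\u.false) else (\v.false)) (x * 0)))) && (1 == (((\w.0) true) * (let p = (false && true) in (let q = 0 in 2)))))
step 1: [if@0.0.0.0] ((let x = (if ((\y.true) (if true then true else false)) then (if false then (6 + 0) else 0) else 3) in (false && ((if false then (\u.false) else (\v.false)) (x * 0)))) && (1 == (((\w.0) true) * (let p = (false && true) in (let q = 0 in 2)))))
step 2: [if@0.0.0.1] ((let x = (if ((\y.true) true) then (if false then (6 + 0) else 0) else 3) in (false && ((if false then (\u.false) else (\v.false)) (x * 0)))) && (1 == (((\w.0) true) * (let p = (false && true) in (let q = 0 in 2)))))
step 3: [beta@0.0.0] ((let x = (if true then (if false then (6 + 0) else 0) else 3) in (false && ((if false then (\u.false) else (\v.false)) (x * 0)))) && (1 == (((\w.0) true) * (let p = (false && true) in (let q = 0 in 2)))))
step 4: [if@0.0] ((let x = (if false then (6 + 0) else 0) in (false && ((if false then (\u.false) else (\v.false)) (x * 0)))) && (1 == (((\w.0) true) * (let p = (false && true) in (let q = 0 in 2)))))
step 5: [if@0.0] ((let x = 0 in (false && ((if false then (\u.false) else (\v.false)) (x * 0)))) && (1 == (((\w.0) true) * (let p = (false && true) in (let q = 0 in 2)))))
step 6: [let@0] ((false && ((if false then (\u.false) else (\v.false)) (0 * 0))) && (1 == (((\w.0) true) * (let p = (false && true) in (let q = 0 in 2)))))
step 7: [if@0.1.0] ((false && ((\v.false) (0 * 0))) && (1 == (((\w.0) true) * (let p = (false && true) in (let q = 0 in 2)))))
step 8: [delta@0.1.1] ((false && ((\v.false) 0)) && (1 == (((\w.0) true) * (let p = (false && true) in (let q = 0 in 2)))))
step 9: [beta@0.1] ((false && false) && (1 == (((\w.0) true) * (let p = (false && true) in (let q = 0 in 2)))))
step 10: [delta@0] (false && (1 == (((\w.0) true) * (let p = (false && true) in (let q = 0 in 2)))))
step 11: [beta@1.1.0] (false && (1 == (0 * (let p = (false && true) in (let q = 0 in 2)))))
step 12: [delta@1.1.1.0] (false && (1 == (0 * (let p = false in (let q = 0 in 2)))))
step 13: [let@1.1.1] (false && (1 == (0 * (let q = 0 in 2))))
step 14: [let@1.1.1] (false && (1 == (0 * 2)))

Answer: let at 1.1.1 : (let q = 0 in 2)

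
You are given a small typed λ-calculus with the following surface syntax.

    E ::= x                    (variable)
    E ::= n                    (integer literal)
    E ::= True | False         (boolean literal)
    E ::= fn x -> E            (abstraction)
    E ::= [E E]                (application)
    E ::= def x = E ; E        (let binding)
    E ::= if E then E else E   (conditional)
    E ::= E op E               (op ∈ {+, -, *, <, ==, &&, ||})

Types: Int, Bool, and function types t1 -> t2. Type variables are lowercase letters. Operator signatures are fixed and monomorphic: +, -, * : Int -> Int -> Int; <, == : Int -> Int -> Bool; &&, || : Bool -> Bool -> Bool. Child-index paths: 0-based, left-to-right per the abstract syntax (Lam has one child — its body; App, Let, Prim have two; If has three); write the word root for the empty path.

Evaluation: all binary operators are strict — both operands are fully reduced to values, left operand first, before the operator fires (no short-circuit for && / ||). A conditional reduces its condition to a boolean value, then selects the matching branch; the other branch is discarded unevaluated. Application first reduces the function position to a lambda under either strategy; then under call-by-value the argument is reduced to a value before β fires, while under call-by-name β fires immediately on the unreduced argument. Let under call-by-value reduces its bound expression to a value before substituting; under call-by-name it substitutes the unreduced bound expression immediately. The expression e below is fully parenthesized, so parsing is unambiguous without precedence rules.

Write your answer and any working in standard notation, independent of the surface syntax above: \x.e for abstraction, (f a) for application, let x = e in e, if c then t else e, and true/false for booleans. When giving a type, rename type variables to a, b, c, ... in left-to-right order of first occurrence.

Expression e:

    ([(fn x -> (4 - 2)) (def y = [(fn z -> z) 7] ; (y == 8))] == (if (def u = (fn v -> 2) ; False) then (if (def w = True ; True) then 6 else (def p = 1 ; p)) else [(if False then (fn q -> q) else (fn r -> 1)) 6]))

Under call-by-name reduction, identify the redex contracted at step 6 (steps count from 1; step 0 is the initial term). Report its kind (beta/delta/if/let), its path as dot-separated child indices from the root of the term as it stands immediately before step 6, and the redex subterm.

Working:
step 0: (((\x.(4 - 2)) (let y = ((\z.z) 7) in (y == 8))) == (if (let u = (\v.2) in false) then (if (let w = true in true) then 6 else (let p = 1 in p)) else ((if false then (\q.q) else (\r.1)) 6)))
step 1: [beta@0] ((4 - 2) == (if (let u = (\v.2) in false) then (if (let w = true in true) then 6 else (let p = 1 in p)) else ((if false then (\q.q) else (\r.1)) 6)))
step 2: [delta@0] (2 == (if (let u = (\v.2) in false) then (if (let w = true in true) then 6 else (let p = 1 in p)) else ((if false then (\q.q) else (\r.1)) 6)))
step 3: [let@1.0] (2 == (if false then (if (let w = true in true) then 6 else (let p = 1 in p)) else ((if false then (\q.q) else (\r.1)) 6)))
step 4: [if@1] (2 == ((if false then (\q.q) else (\r.1)) 6))
step 5: [if@1.0] (2 == ((\r.1) 6))
step 6: [beta@1] (2 == 1)

Answer: beta at 1 : ((\r.1) 6)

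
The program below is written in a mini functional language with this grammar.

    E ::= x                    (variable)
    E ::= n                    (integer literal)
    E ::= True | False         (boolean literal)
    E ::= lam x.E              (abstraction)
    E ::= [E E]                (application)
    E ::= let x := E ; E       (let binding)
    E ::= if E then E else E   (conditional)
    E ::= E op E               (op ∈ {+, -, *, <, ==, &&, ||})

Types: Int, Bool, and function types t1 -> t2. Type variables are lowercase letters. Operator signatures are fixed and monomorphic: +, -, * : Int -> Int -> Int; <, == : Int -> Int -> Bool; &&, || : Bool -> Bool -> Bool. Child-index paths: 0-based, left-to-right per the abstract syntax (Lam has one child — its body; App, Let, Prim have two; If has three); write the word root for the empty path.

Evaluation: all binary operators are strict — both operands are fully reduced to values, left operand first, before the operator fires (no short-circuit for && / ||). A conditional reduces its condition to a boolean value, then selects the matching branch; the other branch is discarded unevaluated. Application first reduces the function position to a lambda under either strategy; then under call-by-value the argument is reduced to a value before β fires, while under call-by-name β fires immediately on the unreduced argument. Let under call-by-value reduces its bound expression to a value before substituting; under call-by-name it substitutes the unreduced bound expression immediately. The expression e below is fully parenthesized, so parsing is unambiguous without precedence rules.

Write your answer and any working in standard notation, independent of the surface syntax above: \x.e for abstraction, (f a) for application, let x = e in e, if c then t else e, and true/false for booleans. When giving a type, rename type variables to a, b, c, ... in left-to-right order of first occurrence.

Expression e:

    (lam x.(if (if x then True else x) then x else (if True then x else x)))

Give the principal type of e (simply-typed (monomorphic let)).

Answer: Bool -> Bool

Derivation:
x : a
  unify a ~ Bool
x : Bool
  unify Bool ~ Bool
  unify Bool ~ Bool
x : Bool
  unify Bool ~ Bool
x : Bool
x : Bool
  unify Bool ~ Bool
  unify Bool ~ Bool
\x._ : Bool -> Bool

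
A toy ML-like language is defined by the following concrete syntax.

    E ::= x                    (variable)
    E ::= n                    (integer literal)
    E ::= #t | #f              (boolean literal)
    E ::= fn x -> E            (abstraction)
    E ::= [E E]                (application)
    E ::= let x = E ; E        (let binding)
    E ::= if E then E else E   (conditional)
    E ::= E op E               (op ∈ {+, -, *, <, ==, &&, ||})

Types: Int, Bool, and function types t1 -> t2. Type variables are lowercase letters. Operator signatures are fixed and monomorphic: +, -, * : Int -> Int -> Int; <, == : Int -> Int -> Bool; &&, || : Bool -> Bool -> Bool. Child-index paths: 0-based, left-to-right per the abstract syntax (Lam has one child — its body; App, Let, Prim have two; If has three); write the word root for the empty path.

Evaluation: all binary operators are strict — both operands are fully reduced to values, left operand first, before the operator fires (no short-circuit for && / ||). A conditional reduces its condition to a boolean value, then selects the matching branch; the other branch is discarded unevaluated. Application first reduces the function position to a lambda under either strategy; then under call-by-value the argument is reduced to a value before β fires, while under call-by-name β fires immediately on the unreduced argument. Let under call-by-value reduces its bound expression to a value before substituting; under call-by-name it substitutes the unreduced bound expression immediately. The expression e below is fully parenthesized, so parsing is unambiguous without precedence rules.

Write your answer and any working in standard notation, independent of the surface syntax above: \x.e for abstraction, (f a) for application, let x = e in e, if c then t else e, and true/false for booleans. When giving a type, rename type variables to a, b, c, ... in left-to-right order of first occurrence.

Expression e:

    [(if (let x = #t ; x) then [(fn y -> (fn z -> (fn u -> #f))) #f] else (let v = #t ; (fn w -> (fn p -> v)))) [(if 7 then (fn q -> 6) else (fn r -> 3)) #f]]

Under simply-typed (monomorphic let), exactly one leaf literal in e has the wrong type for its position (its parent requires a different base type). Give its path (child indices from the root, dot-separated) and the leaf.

Answer: 1.0.0 : 7

Working:
let x : Bool
x : Bool
  unify Bool ~ Bool
\u._ : c -> Bool
\z._ : b -> c -> Bool
\y._ : a -> b -> c -> Bool
  unify a -> b -> c -> Bool ~ Bool -> d
  unify a ~ Bool
  unify b -> c -> Bool ~ d
_ _ : b -> c -> Bool
let v : Bool
v : Bool
\p._ : f -> Bool
\w._ : e -> f -> Bool
  unify b -> c -> Bool ~ e -> f -> Bool
  unify b ~ e
  unify c -> Bool ~ f -> Bool
  unify c ~ f
  unify Bool ~ Bool
  unify Int ~ Bool
  FAIL: mismatch Int ~ Bool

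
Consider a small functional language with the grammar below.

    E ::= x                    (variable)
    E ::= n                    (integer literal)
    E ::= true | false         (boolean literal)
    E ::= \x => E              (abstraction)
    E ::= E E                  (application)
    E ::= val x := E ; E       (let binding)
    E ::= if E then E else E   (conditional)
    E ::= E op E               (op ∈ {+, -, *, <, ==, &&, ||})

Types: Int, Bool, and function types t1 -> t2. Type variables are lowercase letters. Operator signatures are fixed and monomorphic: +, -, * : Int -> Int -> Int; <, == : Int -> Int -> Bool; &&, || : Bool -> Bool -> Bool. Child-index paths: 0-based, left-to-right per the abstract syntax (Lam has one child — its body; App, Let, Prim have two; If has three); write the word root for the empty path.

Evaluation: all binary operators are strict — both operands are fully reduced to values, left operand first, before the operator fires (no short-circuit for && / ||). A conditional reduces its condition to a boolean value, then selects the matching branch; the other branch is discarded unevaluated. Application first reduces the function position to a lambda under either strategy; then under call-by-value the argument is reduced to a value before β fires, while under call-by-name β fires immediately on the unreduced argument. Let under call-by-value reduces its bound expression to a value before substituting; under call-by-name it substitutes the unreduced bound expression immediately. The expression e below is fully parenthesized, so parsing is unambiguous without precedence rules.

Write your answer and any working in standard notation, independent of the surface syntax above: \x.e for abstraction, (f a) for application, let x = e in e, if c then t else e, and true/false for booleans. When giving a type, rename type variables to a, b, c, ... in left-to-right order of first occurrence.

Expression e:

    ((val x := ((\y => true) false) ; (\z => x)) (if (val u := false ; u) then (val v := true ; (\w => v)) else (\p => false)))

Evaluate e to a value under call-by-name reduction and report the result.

Derivation:
step 0: ((let x = ((\y.true) false) in (\z.x)) (if (let u = false in u) then (let v = true in (\w.v)) else (\p.false)))
step 1: [let@0] ((\z.((\y.true) false)) (if (let u = false in u) then (let v = true in (\w.v)) else (\p.false)))
step 2: [beta@root] ((\y.true) false)
step 3: [beta@root] true

Answer: true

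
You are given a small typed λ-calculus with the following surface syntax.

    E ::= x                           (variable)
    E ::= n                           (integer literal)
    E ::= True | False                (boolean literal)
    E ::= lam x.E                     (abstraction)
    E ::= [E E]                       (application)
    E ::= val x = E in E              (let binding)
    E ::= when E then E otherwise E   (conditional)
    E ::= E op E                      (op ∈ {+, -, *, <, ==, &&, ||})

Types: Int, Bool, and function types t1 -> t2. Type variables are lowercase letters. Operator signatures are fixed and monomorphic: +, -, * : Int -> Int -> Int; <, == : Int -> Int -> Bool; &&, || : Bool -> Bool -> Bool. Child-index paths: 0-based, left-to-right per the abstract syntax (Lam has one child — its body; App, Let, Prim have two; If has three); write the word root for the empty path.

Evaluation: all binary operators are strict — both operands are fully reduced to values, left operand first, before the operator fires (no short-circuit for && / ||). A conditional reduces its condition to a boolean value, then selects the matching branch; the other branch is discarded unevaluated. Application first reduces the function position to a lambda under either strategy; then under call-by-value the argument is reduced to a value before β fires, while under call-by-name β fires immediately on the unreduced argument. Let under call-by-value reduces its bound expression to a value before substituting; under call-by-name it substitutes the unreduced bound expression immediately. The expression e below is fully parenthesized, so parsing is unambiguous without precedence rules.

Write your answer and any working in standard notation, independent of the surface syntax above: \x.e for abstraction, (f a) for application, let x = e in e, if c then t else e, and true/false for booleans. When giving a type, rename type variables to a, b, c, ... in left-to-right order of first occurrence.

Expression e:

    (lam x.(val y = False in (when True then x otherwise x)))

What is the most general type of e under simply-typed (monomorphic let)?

Answer: a -> a

Working:
let y : Bool
  unify Bool ~ Bool
x : a
x : a
  unify a ~ a
\x._ : a -> a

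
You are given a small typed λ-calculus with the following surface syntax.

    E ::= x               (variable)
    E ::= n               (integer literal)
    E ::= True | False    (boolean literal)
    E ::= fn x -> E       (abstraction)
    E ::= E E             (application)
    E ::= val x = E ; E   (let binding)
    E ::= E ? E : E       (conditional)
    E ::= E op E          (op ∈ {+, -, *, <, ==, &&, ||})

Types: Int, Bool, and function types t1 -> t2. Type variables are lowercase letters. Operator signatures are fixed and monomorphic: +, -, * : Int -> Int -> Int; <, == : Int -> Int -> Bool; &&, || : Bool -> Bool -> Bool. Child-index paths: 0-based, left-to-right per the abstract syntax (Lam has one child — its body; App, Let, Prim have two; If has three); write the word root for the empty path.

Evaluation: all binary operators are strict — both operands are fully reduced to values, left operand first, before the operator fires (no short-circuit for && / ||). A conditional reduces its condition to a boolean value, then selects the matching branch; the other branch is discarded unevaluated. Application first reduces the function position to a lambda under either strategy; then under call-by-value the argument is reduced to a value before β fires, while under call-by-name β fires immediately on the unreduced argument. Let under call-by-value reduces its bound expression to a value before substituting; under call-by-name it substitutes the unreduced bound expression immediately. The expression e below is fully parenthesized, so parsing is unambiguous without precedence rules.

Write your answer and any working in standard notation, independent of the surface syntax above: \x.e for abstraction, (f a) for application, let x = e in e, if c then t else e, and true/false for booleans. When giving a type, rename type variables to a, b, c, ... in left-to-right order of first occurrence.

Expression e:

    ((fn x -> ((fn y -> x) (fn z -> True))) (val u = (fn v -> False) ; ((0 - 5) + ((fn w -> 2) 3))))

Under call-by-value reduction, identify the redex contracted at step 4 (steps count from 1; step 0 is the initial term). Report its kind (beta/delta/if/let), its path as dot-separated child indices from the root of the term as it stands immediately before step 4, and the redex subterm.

Answer: delta at 1 : (-5 + 2)

Working:
step 0: ((\x.((\y.x) (\z.true))) (let u = (\v.false) in ((0 - 5) + ((\w.2) 3))))
step 1: [let@1] ((\x.((\y.x) (\z.true))) ((0 - 5) + ((\w.2) 3)))
step 2: [delta@1.0] ((\x.((\y.x) (\z.true))) (-5 + ((\w.2) 3)))
step 3: [beta@1.1] ((\x.((\y.x) (\z.true))) (-5 + 2))
step 4: [delta@1] ((\x.((\y.x) (\z.true))) -3)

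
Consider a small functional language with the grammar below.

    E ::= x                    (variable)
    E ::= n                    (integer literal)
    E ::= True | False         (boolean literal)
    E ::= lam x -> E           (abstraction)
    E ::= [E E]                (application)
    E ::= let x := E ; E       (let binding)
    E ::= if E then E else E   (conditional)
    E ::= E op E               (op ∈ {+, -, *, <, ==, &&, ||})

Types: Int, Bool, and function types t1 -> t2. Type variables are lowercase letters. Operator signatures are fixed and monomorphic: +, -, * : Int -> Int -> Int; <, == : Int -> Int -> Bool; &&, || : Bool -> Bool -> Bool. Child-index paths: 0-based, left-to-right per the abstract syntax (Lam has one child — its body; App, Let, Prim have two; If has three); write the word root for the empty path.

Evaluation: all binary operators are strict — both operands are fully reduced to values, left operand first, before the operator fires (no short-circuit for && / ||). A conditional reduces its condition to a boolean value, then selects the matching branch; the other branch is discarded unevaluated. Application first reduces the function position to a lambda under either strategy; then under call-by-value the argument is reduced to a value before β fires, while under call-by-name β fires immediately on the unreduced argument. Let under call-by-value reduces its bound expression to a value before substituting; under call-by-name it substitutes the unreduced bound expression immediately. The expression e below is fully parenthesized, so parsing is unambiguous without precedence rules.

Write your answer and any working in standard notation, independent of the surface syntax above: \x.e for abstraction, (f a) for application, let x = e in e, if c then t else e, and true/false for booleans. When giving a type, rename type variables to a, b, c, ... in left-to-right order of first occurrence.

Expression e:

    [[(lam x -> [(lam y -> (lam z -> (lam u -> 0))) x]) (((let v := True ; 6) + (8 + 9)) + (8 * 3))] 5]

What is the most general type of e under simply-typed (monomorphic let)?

Answer: a -> Int

Trace:
\u._ : d -> Int
\z._ : c -> d -> Int
\y._ : b -> c -> d -> Int
x : a
  unify b -> c -> d -> Int ~ a -> e
  unify b ~ a
  unify c -> d -> Int ~ e
_ _ : c -> d -> Int
\x._ : a -> c -> d -> Int
let v : Bool
  unify Int ~ Int
  unify Int ~ Int
  unify Int ~ Int
  unify Int ~ Int
  unify Int ~ Int
  unify Int ~ Int
  unify Int ~ Int
  unify Int ~ Int
  unify a -> c -> d -> Int ~ Int -> f
  unify a ~ Int
  unify c -> d -> Int ~ f
_ _ : c -> d -> Int
  unify c -> d -> Int ~ Int -> g
  unify c ~ Int
  unify d -> Int ~ g
_ _ : d -> Int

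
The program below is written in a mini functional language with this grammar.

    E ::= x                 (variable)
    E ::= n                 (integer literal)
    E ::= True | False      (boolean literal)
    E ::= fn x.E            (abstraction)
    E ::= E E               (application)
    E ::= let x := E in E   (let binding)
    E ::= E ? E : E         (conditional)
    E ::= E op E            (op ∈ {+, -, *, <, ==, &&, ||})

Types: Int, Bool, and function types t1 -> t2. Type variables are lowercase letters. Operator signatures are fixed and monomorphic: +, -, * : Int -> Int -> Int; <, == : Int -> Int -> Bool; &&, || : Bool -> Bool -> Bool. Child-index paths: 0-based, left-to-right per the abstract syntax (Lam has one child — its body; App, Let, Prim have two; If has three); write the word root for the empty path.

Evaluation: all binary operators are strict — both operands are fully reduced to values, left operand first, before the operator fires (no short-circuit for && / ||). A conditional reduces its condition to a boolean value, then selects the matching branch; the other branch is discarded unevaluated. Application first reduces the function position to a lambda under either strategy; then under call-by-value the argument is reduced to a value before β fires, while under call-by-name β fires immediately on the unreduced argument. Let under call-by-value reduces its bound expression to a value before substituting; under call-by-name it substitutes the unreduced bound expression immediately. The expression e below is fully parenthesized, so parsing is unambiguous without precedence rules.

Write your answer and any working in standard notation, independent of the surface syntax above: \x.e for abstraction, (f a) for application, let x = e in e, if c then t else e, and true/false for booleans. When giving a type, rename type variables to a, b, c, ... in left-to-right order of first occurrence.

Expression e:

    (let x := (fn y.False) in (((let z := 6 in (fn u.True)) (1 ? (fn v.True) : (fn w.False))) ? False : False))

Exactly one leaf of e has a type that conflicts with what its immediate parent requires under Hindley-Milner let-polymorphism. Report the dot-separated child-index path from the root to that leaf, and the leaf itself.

Derivation:
\y._ : a -> Bool
let x : forall. a -> Bool
let z : Int
\u._ : b -> Bool
  unify Int ~ Bool
  FAIL: mismatch Int ~ Bool

Answer: 1.0.1.0 : 1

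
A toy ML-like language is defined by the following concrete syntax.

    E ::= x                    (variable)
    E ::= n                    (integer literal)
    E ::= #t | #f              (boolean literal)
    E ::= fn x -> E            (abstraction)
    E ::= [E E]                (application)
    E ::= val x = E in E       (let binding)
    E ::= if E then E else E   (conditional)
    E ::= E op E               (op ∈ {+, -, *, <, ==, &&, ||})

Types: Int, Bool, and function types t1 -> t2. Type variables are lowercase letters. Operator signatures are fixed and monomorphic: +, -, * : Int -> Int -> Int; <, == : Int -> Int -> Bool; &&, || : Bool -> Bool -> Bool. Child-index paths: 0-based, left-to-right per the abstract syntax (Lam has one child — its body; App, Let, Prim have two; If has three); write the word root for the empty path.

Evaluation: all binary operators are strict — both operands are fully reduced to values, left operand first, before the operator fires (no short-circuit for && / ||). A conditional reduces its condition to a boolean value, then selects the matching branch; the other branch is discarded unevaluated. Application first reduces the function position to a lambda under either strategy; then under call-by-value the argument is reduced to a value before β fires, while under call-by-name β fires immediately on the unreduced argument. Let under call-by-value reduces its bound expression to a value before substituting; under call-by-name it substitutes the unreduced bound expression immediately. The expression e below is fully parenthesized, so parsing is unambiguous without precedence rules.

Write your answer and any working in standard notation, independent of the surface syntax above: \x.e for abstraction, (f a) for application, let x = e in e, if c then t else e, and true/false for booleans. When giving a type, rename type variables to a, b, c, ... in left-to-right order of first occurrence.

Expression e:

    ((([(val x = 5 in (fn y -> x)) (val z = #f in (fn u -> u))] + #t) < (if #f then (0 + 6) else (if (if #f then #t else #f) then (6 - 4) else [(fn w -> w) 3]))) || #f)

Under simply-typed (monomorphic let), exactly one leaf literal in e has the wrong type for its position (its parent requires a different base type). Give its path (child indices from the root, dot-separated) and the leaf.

Working:
let x : Int
x : Int
\y._ : a -> Int
let z : Bool
u : b
\u._ : b -> b
  unify a -> Int ~ (b -> b) -> c
  unify a ~ b -> b
  unify Int ~ c
_ _ : Int
  unify Int ~ Int
  unify Bool ~ Int
  FAIL: mismatch Bool ~ Int

Answer: 0.0.1 : true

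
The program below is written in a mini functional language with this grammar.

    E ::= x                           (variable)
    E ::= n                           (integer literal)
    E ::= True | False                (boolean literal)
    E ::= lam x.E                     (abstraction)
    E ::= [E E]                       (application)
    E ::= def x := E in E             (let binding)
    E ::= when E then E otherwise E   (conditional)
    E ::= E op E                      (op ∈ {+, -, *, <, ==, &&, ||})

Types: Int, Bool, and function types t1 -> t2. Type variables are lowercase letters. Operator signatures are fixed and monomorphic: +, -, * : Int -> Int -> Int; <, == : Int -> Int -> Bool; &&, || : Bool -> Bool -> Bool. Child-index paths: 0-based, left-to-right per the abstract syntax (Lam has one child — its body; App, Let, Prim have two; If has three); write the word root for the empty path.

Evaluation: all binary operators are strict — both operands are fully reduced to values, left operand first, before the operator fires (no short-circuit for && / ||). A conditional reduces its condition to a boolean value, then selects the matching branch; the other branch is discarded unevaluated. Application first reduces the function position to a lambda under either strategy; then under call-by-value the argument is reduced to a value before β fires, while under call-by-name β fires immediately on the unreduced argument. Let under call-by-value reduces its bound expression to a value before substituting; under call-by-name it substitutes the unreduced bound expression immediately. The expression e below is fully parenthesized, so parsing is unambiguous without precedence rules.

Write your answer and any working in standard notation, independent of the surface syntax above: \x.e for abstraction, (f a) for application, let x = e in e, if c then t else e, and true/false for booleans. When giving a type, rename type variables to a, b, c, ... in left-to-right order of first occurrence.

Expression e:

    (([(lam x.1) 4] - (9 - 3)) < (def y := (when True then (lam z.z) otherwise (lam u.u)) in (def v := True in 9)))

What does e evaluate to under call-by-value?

Derivation:
step 0: ((((\x.1) 4) - (9 - 3)) < (let y = (if true then (\z.z) else (\u.u)) in (let v = true in 9)))
step 1: [beta@0.0] ((1 - (9 - 3)) < (let y = (if true then (\z.z) else (\u.u)) in (let v = true in 9)))
step 2: [delta@0.1] ((1 - 6) < (let y = (if true then (\z.z) else (\u.u)) in (let v = true in 9)))
step 3: [delta@0] (-5 < (let y = (if true then (\z.z) else (\u.u)) in (let v = true in 9)))
step 4: [if@1.0] (-5 < (let y = (\z.z) in (let v = true in 9)))
step 5: [let@1] (-5 < (let v = true in 9))
step 6: [let@1] (-5 < 9)
step 7: [delta@root] true

Answer: true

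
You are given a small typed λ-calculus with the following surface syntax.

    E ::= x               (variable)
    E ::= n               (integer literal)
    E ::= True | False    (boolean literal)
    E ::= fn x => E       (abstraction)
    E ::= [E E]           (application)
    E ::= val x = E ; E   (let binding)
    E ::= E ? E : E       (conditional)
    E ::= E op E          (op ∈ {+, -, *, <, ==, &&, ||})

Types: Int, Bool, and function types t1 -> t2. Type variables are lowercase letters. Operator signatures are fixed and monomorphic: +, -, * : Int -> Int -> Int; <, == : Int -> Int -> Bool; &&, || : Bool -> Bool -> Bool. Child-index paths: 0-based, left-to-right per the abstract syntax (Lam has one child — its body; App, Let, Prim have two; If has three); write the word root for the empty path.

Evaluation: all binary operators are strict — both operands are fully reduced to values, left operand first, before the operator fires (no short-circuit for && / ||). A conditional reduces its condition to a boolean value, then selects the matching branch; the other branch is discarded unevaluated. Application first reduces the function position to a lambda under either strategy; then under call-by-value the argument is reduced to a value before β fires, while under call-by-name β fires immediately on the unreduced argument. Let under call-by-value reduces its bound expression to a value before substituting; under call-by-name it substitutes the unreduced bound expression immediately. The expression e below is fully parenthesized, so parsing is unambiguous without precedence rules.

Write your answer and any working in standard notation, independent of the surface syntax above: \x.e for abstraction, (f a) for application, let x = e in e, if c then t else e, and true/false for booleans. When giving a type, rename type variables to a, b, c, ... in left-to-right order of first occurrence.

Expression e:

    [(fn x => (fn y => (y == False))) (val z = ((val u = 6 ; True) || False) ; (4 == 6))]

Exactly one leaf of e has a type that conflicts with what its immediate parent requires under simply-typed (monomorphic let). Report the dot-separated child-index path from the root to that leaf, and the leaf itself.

Answer: 0.0.0.1 : false

Working:
y : b
  unify b ~ Int
  unify Bool ~ Int
  FAIL: mismatch Bool ~ Int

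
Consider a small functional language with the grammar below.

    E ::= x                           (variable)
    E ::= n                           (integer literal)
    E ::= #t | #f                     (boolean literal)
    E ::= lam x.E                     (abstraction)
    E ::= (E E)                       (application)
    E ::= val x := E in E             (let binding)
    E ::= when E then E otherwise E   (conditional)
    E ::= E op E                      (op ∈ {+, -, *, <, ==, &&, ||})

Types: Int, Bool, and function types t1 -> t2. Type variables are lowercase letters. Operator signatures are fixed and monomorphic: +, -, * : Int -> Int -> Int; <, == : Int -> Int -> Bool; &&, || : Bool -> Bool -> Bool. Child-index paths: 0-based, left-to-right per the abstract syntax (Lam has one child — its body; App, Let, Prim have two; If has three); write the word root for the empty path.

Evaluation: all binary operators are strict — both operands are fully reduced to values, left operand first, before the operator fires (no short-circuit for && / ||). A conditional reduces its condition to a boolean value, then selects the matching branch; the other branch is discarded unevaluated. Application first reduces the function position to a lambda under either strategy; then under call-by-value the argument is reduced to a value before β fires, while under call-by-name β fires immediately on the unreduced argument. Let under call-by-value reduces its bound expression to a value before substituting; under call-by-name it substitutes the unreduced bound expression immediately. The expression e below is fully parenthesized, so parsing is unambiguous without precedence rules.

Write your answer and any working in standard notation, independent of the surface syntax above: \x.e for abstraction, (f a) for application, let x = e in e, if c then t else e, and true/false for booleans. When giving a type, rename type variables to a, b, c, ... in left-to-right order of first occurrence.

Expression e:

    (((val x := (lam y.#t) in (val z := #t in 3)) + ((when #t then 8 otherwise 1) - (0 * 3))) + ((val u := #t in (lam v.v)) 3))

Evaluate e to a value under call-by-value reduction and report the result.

Answer: 14

Trace:
step 0: (((let x = (\y.true) in (let z = true in 3)) + ((if true then 8 else 1) - (0 * 3))) + ((let u = true in (\v.v)) 3))
step 1: [let@0.0] (((let z = true in 3) + ((if true then 8 else 1) - (0 * 3))) + ((let u = true in (\v.v)) 3))
step 2: [let@0.0] ((3 + ((if true then 8 else 1) - (0 * 3))) + ((let u = true in (\v.v)) 3))
step 3: [if@0.1.0] ((3 + (8 - (0 * 3))) + ((let u = true in (\v.v)) 3))
step 4: [delta@0.1.1] ((3 + (8 - 0)) + ((let u = true in (\v.v)) 3))
step 5: [delta@0.1] ((3 + 8) + ((let u = true in (\v.v)) 3))
step 6: [delta@0] (11 + ((let u = true in (\v.v)) 3))
step 7: [let@1.0] (11 + ((\v.v) 3))
step 8: [beta@1] (11 + 3)
step 9: [delta@root] 14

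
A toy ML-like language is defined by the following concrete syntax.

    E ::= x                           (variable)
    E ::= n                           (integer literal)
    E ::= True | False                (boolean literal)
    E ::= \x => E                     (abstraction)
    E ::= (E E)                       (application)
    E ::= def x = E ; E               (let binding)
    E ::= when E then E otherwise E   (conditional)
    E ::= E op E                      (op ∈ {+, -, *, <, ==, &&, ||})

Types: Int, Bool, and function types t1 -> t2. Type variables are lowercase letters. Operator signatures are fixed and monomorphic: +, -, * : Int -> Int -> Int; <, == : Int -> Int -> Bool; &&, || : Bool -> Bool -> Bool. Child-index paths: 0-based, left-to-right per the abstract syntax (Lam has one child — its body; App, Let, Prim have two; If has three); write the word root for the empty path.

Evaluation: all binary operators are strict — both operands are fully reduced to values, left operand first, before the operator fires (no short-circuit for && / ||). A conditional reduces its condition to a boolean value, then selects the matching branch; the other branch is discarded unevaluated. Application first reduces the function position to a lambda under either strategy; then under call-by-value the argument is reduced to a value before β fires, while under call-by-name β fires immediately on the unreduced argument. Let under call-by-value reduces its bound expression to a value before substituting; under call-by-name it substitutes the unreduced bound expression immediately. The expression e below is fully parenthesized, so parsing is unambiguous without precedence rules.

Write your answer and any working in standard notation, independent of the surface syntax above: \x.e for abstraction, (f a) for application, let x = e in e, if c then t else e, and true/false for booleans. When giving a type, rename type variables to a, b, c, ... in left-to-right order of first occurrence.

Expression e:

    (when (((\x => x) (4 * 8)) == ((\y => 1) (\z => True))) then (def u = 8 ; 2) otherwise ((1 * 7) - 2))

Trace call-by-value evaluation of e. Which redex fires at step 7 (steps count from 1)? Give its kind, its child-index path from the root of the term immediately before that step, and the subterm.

Working:
step 0: (if (((\x.x) (4 * 8)) == ((\y.1) (\z.true))) then (let u = 8 in 2) else ((1 * 7) - 2))
step 1: [delta@0.0.1] (if (((\x.x) 32) == ((\y.1) (\z.true))) then (let u = 8 in 2) else ((1 * 7) - 2))
step 2: [beta@0.0] (if (32 == ((\y.1) (\z.true))) then (let u = 8 in 2) else ((1 * 7) - 2))
step 3: [beta@0.1] (if (32 == 1) then (let u = 8 in 2) else ((1 * 7) - 2))
step 4: [delta@0] (if false then (let u = 8 in 2) else ((1 * 7) - 2))
step 5: [if@root] ((1 * 7) - 2)
step 6: [delta@0] (7 - 2)
step 7: [delta@root] 5

Answer: delta at root : (7 - 2)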